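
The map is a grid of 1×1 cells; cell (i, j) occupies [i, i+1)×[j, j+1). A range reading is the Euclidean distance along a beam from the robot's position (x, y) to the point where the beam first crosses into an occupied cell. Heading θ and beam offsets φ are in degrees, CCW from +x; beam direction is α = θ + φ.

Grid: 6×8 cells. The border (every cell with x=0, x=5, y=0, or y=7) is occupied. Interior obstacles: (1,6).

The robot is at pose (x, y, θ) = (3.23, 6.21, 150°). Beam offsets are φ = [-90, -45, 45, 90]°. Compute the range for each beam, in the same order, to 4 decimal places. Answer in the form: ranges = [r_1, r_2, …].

beam 1: φ=-90°, α=60°
  direction (0.5000, 0.8660); cell (3,6); t to first gridline: x 1.5400, y 0.9122 (then +2.0000 / +1.1547)
    (3,7) via y @ 0.9122  # hit
  → r_1 = 0.9122
beam 2: φ=-45°, α=105°
  direction (-0.2588, 0.9659); cell (3,6); t to first gridline: x 0.8887, y 0.8179 (then +3.8637 / +1.0353)
    (3,7) via y @ 0.8179  # hit
  → r_2 = 0.8179
beam 3: φ=45°, α=195°
  direction (-0.9659, -0.2588); cell (3,6); t to first gridline: x 0.2381, y 0.8114 (then +1.0353 / +3.8637)
    (2,6) via x @ 0.2381
    (2,5) via y @ 0.8114
    (1,5) via x @ 1.2734
    (0,5) via x @ 2.3087  # hit
  → r_3 = 2.3087
beam 4: φ=90°, α=240°
  direction (-0.5000, -0.8660); cell (3,6); t to first gridline: x 0.4600, y 0.2425 (then +2.0000 / +1.1547)
    (3,5) via y @ 0.2425
    (2,5) via x @ 0.4600
    (2,4) via y @ 1.3972
    (1,4) via x @ 2.4600
    (1,3) via y @ 2.5519
    (1,2) via y @ 3.7066
    (0,2) via x @ 4.4600  # hit
  → r_4 = 4.4600

ranges = [0.9122, 0.8179, 2.3087, 4.4600]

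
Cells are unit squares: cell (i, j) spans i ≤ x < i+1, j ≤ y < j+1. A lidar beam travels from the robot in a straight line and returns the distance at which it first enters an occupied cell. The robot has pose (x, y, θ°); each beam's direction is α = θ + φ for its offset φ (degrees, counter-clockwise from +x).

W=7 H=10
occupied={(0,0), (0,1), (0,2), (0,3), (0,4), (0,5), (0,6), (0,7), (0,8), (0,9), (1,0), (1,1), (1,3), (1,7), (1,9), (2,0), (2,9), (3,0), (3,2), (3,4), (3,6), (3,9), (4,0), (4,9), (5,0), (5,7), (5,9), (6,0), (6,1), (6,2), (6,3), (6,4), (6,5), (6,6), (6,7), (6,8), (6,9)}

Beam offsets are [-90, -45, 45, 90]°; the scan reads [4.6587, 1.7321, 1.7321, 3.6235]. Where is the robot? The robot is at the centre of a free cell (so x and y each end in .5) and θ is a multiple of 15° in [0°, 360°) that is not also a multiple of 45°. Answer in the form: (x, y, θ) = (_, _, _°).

The pose lattice has 33·16 = 528 candidates. Test each by forward raycasting.
  (4.5, 1.5, 345°): beam 1 = 0.5176 ≠ 4.6587 ✗
  (4.5, 2.5, 330°): beam 1 = 1.7321 ≠ 4.6587 ✗
  (2.5, 7.5, 120°): beam 1 = 3.0000 ≠ 4.6587 ✗
  (4.5, 8.5, 255°): beam 1 = 1.9319 ≠ 4.6587 ✗
  (1.5, 4.5, 330°): beam 1 = 0.5774 ≠ 4.6587 ✗
  …
  (4.5, 5.5, 15°): r_1=4.6587, r_2=1.7321, r_3=1.7321, r_4=3.6235 — all match ✓
Unique over the lattice → pose = (4.5, 5.5, 15°).

(x, y, θ) = (4.5, 5.5, 15°)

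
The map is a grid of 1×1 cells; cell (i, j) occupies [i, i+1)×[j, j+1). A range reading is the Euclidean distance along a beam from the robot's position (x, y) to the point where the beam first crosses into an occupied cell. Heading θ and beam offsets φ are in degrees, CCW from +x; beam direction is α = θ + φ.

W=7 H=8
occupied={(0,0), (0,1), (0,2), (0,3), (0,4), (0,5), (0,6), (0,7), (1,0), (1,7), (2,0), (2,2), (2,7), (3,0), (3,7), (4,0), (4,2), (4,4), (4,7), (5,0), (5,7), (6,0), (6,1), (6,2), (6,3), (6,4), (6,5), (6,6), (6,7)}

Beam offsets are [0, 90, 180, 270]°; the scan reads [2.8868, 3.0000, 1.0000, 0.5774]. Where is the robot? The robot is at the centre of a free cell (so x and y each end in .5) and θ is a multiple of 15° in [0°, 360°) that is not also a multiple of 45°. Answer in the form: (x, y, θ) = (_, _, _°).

The pose lattice has 27·16 = 432 candidates. Test each by forward raycasting.
  (5.5, 3.5, 120°): beam 1 = 1.0000 ≠ 2.8868 ✗
  (1.5, 5.5, 330°): beam 2 = 1.7321 ≠ 3.0000 ✗
  (3.5, 3.5, 165°): beam 1 = 2.5882 ≠ 2.8868 ✗
  (2.5, 6.5, 30°): beam 1 = 1.0000 ≠ 2.8868 ✗
  …
  (1.5, 5.5, 300°): r_1=2.8868, r_2=3.0000, r_3=1.0000, r_4=0.5774 — all match ✓
No second candidate reproduces the full scan.

(x, y, θ) = (1.5, 5.5, 300°)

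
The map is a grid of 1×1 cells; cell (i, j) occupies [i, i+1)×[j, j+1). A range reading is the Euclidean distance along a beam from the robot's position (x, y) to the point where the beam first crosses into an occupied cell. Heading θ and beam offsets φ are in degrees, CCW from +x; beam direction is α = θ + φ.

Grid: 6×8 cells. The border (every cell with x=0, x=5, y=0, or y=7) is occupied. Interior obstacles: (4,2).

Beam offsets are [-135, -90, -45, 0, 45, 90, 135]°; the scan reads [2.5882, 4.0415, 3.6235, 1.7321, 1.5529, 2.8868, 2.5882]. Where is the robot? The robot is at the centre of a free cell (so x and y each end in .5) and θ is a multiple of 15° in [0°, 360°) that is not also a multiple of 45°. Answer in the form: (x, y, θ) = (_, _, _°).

(x, y, θ) = (2.5, 3.5, 150°)

Enumerate (i+0.5, j+0.5, θ) over the 23 free cells and 16 admissible headings. For each, cast all 7 beams and compare to the given ranges.
  (3.5, 4.5, 75°): beam 1 = 1.7321 ≠ 2.5882 ✗
  (3.5, 1.5, 330°): beam 1 = 1.9319 ≠ 2.5882 ✗
  (4.5, 5.5, 255°): beam 1 = 1.7321 ≠ 2.5882 ✗
  (4.5, 6.5, 30°): beam 1 = 5.6940 ≠ 2.5882 ✗
  …
  (2.5, 3.5, 150°): r_1=2.5882, r_2=4.0415, r_3=3.6235, r_4=1.7321, r_5=1.5529, r_6=2.8868, r_7=2.5882 — all match ✓
Only this pose fits every beam.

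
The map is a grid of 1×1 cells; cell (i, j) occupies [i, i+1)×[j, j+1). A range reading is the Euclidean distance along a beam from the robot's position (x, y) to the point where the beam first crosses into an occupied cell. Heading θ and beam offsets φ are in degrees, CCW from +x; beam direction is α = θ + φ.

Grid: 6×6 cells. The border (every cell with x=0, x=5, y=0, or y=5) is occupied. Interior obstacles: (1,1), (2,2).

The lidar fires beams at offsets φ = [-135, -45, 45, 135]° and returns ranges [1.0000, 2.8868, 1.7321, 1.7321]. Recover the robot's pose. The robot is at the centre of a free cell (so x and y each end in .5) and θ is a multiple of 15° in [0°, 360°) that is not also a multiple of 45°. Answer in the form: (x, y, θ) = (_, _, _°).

Enumerate (i+0.5, j+0.5, θ) over the 14 free cells and 16 admissible headings. For each, cast all 4 beams and compare to the given ranges.
  (3.5, 4.5, 15°): beam 1 = 1.7321 ≠ 1.0000 ✗
  (4.5, 3.5, 75°): beam 2 = 0.5774 ≠ 2.8868 ✗
  (4.5, 4.5, 195°): beam 1 = 0.5774 ≠ 1.0000 ✗
  …
  (3.5, 3.5, 345°): r_1=1.0000, r_2=2.8868, r_3=1.7321, r_4=1.7321 — all match ✓
Unique over the lattice → pose = (3.5, 3.5, 345°).

(x, y, θ) = (3.5, 3.5, 345°)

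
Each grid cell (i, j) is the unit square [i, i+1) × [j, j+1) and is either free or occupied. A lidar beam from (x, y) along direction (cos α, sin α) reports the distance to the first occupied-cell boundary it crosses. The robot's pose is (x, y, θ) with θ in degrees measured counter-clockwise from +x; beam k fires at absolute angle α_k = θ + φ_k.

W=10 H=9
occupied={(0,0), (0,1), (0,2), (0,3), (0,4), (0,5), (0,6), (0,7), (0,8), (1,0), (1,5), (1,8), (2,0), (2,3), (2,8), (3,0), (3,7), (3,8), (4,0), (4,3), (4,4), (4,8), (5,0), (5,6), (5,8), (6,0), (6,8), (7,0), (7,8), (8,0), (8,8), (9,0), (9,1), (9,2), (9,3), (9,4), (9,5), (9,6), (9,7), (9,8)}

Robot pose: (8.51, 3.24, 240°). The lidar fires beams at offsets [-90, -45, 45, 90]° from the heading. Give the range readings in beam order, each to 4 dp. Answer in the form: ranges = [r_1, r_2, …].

beam 1: φ=-90°, α=150°
  d=(-0.8660,0.5000)  start (8,3)  tX=0.5889 tY=1.5200  stride 1/|dx|=1.1547 1/|dy|=2.0000
    cross x-line → (7,3), t=0.5889
    cross y-line → (7,4), t=1.5200
    cross x-line → (6,4), t=1.7436
    cross x-line → (5,4), t=2.8983
    cross y-line → (5,5), t=3.5200
    cross x-line → (4,5), t=4.0530
    cross x-line → (3,5), t=5.2077
    cross y-line → (3,6), t=5.5200
    cross x-line → (2,6), t=6.3624
    cross x-line → (1,6), t=7.5171
    cross y-line → (1,7), t=7.5200
    cross x-line → (0,7), t=8.6718 (wall)
  → r_1 = 8.6718
beam 2: φ=-45°, α=195°
  d=(-0.9659,-0.2588)  start (8,3)  tX=0.5280 tY=0.9273  stride 1/|dx|=1.0353 1/|dy|=3.8637
    cross x-line → (7,3), t=0.5280
    cross y-line → (7,2), t=0.9273
    cross x-line → (6,2), t=1.5633
    cross x-line → (5,2), t=2.5985
    cross x-line → (4,2), t=3.6338
    cross x-line → (3,2), t=4.6691
    cross y-line → (3,1), t=4.7910
    cross x-line → (2,1), t=5.7044
    cross x-line → (1,1), t=6.7396
    cross x-line → (0,1), t=7.7749 (wall)
  → r_2 = 7.7749
beam 3: φ=45°, α=285°
  d=(0.2588,-0.9659)  start (8,3)  tX=1.8932 tY=0.2485  stride 1/|dx|=3.8637 1/|dy|=1.0353
    cross y-line → (8,2), t=0.2485
    cross y-line → (8,1), t=1.2837
    cross x-line → (9,1), t=1.8932 (wall)
  → r_3 = 1.8932
beam 4: φ=90°, α=330°
  d=(0.8660,-0.5000)  start (8,3)  tX=0.5658 tY=0.4800  stride 1/|dx|=1.1547 1/|dy|=2.0000
    cross y-line → (8,2), t=0.4800
    cross x-line → (9,2), t=0.5658 (wall)
  → r_4 = 0.5658

ranges = [8.6718, 7.7749, 1.8932, 0.5658]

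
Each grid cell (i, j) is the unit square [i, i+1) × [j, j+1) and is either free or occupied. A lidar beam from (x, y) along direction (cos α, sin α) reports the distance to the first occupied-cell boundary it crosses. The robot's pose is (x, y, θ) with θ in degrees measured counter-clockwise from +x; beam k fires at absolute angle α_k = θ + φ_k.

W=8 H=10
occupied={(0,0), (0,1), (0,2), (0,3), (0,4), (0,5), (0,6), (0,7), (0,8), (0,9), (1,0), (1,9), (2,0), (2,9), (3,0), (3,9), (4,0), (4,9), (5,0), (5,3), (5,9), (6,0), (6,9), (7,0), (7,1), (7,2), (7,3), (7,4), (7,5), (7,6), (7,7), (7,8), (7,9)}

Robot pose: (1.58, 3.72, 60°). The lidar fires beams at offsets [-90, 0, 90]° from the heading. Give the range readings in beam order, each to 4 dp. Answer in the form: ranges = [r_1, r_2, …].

beam 1: φ=-90°, α=330°
  cosα=0.8660 sinα=-0.5000 | (1,3) | tMaxX 0.4850 tMaxY 1.4400 | tΔX 1.1547 tΔY 2.0000
    t=0.4850 [x] (2,3)
    t=1.4400 [y] (2,2)
    t=1.6397 [x] (3,2)
    t=2.7944 [x] (4,2)
    t=3.4400 [y] (4,1)
    t=3.9491 [x] (5,1)
    t=5.1038 [x] (6,1)
    t=5.4400 [y] (6,0) — stop
  → r_1 = 5.4400
beam 2: φ=0°, α=60°
  cosα=0.5000 sinα=0.8660 | (1,3) | tMaxX 0.8400 tMaxY 0.3233 | tΔX 2.0000 tΔY 1.1547
    t=0.3233 [y] (1,4)
    t=0.8400 [x] (2,4)
    t=1.4780 [y] (2,5)
    t=2.6327 [y] (2,6)
    t=2.8400 [x] (3,6)
    t=3.7874 [y] (3,7)
    t=4.8400 [x] (4,7)
    t=4.9421 [y] (4,8)
    t=6.0968 [y] (4,9) — stop
  → r_2 = 6.0968
beam 3: φ=90°, α=150°
  cosα=-0.8660 sinα=0.5000 | (1,3) | tMaxX 0.6697 tMaxY 0.5600 | tΔX 1.1547 tΔY 2.0000
    t=0.5600 [y] (1,4)
    t=0.6697 [x] (0,4) — stop
  → r_3 = 0.6697

ranges = [5.4400, 6.0968, 0.6697]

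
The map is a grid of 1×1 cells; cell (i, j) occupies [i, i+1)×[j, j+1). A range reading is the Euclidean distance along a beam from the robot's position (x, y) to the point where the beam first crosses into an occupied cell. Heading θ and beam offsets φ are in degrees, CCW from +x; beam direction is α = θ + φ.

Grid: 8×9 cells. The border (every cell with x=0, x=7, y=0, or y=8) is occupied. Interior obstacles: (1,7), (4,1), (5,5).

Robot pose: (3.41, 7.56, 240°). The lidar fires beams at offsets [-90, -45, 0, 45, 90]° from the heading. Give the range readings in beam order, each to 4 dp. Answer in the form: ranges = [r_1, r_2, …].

beam 1: φ=-90°, α=150°
  cosα=-0.8660 sinα=0.5000 | (3,7) | tMaxX 0.4734 tMaxY 0.8800 | tΔX 1.1547 tΔY 2.0000
    t=0.4734 [x] (2,7)
    t=0.8800 [y] (2,8) — stop
  → r_1 = 0.8800
beam 2: φ=-45°, α=195°
  cosα=-0.9659 sinα=-0.2588 | (3,7) | tMaxX 0.4245 tMaxY 2.1637 | tΔX 1.0353 tΔY 3.8637
    t=0.4245 [x] (2,7)
    t=1.4597 [x] (1,7) — stop
  → r_2 = 1.4597
beam 3: φ=0°, α=240°
  cosα=-0.5000 sinα=-0.8660 | (3,7) | tMaxX 0.8200 tMaxY 0.6466 | tΔX 2.0000 tΔY 1.1547
    t=0.6466 [y] (3,6)
    t=0.8200 [x] (2,6)
    t=1.8013 [y] (2,5)
    t=2.8200 [x] (1,5)
    t=2.9560 [y] (1,4)
    t=4.1107 [y] (1,3)
    t=4.8200 [x] (0,3) — stop
  → r_3 = 4.8200
beam 4: φ=45°, α=285°
  cosα=0.2588 sinα=-0.9659 | (3,7) | tMaxX 2.2796 tMaxY 0.5798 | tΔX 3.8637 tΔY 1.0353
    t=0.5798 [y] (3,6)
    t=1.6150 [y] (3,5)
    t=2.2796 [x] (4,5)
    t=2.6503 [y] (4,4)
    t=3.6856 [y] (4,3)
    t=4.7209 [y] (4,2)
    t=5.7561 [y] (4,1) — stop
  → r_4 = 5.7561
beam 5: φ=90°, α=330°
  cosα=0.8660 sinα=-0.5000 | (3,7) | tMaxX 0.6813 tMaxY 1.1200 | tΔX 1.1547 tΔY 2.0000
    t=0.6813 [x] (4,7)
    t=1.1200 [y] (4,6)
    t=1.8360 [x] (5,6)
    t=2.9907 [x] (6,6)
    t=3.1200 [y] (6,5)
    t=4.1454 [x] (7,5) — stop
  → r_5 = 4.1454

ranges = [0.8800, 1.4597, 4.8200, 5.7561, 4.1454]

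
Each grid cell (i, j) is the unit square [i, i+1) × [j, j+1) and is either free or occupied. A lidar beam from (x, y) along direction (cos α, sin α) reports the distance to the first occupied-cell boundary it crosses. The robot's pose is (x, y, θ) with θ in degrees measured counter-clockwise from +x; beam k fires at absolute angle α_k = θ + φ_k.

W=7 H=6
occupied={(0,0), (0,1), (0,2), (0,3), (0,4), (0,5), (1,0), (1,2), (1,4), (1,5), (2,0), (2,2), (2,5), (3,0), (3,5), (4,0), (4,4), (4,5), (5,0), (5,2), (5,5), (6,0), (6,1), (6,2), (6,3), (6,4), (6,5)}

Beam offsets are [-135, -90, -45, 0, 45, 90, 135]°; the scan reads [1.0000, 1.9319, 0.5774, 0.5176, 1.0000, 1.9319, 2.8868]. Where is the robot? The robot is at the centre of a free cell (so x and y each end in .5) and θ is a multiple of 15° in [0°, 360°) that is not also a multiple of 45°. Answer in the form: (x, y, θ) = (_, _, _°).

(x, y, θ) = (3.5, 1.5, 285°)

Candidates: 15 free-cell centres × 16 headings = 240 poses. Raycast each; keep the one whose scan matches to 4 dp.
  (3.5, 1.5, 120°): beam 1 = 1.9319 ≠ 1.0000 ✗
  (4.5, 3.5, 255°): beam 1 = 0.5774 ≠ 1.0000 ✗
  (5.5, 4.5, 165°): beam 1 = 0.5774 ≠ 1.0000 ✗
  (3.5, 2.5, 105°): beam 1 = 2.8868 ≠ 1.0000 ✗
  …
  (3.5, 1.5, 285°): r_1=1.0000, r_2=1.9319, r_3=0.5774, r_4=0.5176, r_5=1.0000, r_6=1.9319, r_7=2.8868 — all match ✓
Unique over the lattice → pose = (3.5, 1.5, 285°).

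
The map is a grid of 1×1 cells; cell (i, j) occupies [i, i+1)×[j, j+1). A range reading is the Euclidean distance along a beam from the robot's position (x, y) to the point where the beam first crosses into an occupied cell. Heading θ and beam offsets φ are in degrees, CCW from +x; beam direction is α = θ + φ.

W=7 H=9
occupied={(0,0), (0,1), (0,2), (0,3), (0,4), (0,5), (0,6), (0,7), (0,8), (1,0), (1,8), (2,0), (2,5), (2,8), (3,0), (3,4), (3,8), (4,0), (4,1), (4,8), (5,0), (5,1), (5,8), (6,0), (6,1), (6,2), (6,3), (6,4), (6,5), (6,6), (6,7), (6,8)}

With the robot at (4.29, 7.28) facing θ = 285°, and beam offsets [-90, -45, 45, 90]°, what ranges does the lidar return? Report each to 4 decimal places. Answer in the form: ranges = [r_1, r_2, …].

ranges = [3.4061, 2.5800, 1.9745, 1.7703]

beam 1: φ=-90°, α=195°
  d=(-0.9659,-0.2588)  start (4,7)  tX=0.3002 tY=1.0818  stride 1/|dx|=1.0353 1/|dy|=3.8637
    cross x-line → (3,7), t=0.3002
    cross y-line → (3,6), t=1.0818
    cross x-line → (2,6), t=1.3355
    cross x-line → (1,6), t=2.3708
    cross x-line → (0,6), t=3.4061 (wall)
  → r_1 = 3.4061
beam 2: φ=-45°, α=240°
  d=(-0.5000,-0.8660)  start (4,7)  tX=0.5800 tY=0.3233  stride 1/|dx|=2.0000 1/|dy|=1.1547
    cross y-line → (4,6), t=0.3233
    cross x-line → (3,6), t=0.5800
    cross y-line → (3,5), t=1.4780
    cross x-line → (2,5), t=2.5800 (wall)
  → r_2 = 2.5800
beam 3: φ=45°, α=330°
  d=(0.8660,-0.5000)  start (4,7)  tX=0.8198 tY=0.5600  stride 1/|dx|=1.1547 1/|dy|=2.0000
    cross y-line → (4,6), t=0.5600
    cross x-line → (5,6), t=0.8198
    cross x-line → (6,6), t=1.9745 (wall)
  → r_3 = 1.9745
beam 4: φ=90°, α=15°
  d=(0.9659,0.2588)  start (4,7)  tX=0.7350 tY=2.7819  stride 1/|dx|=1.0353 1/|dy|=3.8637
    cross x-line → (5,7), t=0.7350
    cross x-line → (6,7), t=1.7703 (wall)
  → r_4 = 1.7703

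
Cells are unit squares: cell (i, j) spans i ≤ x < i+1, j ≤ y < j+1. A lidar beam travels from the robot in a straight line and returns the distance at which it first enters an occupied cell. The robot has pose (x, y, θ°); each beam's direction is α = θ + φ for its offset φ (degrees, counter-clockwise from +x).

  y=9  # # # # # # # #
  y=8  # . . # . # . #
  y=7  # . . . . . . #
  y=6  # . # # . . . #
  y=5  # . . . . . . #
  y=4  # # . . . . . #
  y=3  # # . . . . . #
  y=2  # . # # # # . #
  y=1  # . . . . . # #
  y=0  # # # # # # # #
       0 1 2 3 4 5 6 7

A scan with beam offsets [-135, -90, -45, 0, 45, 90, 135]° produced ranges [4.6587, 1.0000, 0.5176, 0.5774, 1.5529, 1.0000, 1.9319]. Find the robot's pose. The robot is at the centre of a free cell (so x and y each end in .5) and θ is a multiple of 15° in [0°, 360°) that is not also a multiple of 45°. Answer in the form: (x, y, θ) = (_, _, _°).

Candidates: 37 free-cell centres × 16 headings = 592 poses. Raycast each; keep the one whose scan matches to 4 dp.
  (1.5, 5.5, 60°): beam 1 = 0.5176 ≠ 4.6587 ✗
  (1.5, 8.5, 150°): beam 1 = 1.5529 ≠ 4.6587 ✗
  (3.5, 4.5, 15°): beam 1 = 1.7321 ≠ 4.6587 ✗
  (4.5, 1.5, 300°): beam 1 = 1.9319 ≠ 4.6587 ✗
  …
  (2.5, 5.5, 120°): r_1=4.6587, r_2=1.0000, r_3=0.5176, r_4=0.5774, r_5=1.5529, r_6=1.0000, r_7=1.9319 — all match ✓
Unique over the lattice → pose = (2.5, 5.5, 120°).

(x, y, θ) = (2.5, 5.5, 120°)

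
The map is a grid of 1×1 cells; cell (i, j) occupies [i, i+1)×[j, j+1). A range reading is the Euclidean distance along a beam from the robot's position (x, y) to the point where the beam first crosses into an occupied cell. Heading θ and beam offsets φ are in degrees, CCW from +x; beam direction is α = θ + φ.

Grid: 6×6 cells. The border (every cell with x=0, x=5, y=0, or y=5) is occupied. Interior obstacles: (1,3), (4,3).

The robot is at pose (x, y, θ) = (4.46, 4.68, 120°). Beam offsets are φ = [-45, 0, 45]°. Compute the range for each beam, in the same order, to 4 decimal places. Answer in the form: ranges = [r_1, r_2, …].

ranges = [0.3313, 0.3695, 1.2364]

beam 1: φ=-45°, α=75°
  direction (0.2588, 0.9659); cell (4,4); t to first gridline: x 2.0864, y 0.3313 (then +3.8637 / +1.0353)
    (4,5) via y @ 0.3313  # hit
  → r_1 = 0.3313
beam 2: φ=0°, α=120°
  direction (-0.5000, 0.8660); cell (4,4); t to first gridline: x 0.9200, y 0.3695 (then +2.0000 / +1.1547)
    (4,5) via y @ 0.3695  # hit
  → r_2 = 0.3695
beam 3: φ=45°, α=165°
  direction (-0.9659, 0.2588); cell (4,4); t to first gridline: x 0.4762, y 1.2364 (then +1.0353 / +3.8637)
    (3,4) via x @ 0.4762
    (3,5) via y @ 1.2364  # hit
  → r_3 = 1.2364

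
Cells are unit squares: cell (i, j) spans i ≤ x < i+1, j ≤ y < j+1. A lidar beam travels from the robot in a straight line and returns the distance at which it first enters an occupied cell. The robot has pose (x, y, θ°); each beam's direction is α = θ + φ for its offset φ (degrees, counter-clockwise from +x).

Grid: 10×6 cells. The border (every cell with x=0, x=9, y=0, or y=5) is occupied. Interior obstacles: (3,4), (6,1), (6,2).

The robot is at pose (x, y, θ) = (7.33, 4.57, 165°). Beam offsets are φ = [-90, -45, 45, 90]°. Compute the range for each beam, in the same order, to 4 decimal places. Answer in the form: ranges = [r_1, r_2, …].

ranges = [0.4452, 0.4965, 7.1400, 1.6254]

beam 1: φ=-90°, α=75°
  dir = (cos 75°, sin 75°) = (0.2588, 0.9659); from cell (7,4)
  next x-line at t=2.5887, next y-line at t=0.4452; Δt_x=3.8637, Δt_y=1.0353
    y: enter (7,5) at t=0.4452 ← occupied
  → r_1 = 0.4452
beam 2: φ=-45°, α=120°
  dir = (cos 120°, sin 120°) = (-0.5000, 0.8660); from cell (7,4)
  next x-line at t=0.6600, next y-line at t=0.4965; Δt_x=2.0000, Δt_y=1.1547
    y: enter (7,5) at t=0.4965 ← occupied
  → r_2 = 0.4965
beam 3: φ=45°, α=210°
  dir = (cos 210°, sin 210°) = (-0.8660, -0.5000); from cell (7,4)
  next x-line at t=0.3811, next y-line at t=1.1400; Δt_x=1.1547, Δt_y=2.0000
    x: enter (6,4) at t=0.3811
    y: enter (6,3) at t=1.1400
    x: enter (5,3) at t=1.5358
    x: enter (4,3) at t=2.6905
    y: enter (4,2) at t=3.1400
    x: enter (3,2) at t=3.8452
    x: enter (2,2) at t=4.9999
    y: enter (2,1) at t=5.1400
    x: enter (1,1) at t=6.1546
    y: enter (1,0) at t=7.1400 ← occupied
  → r_3 = 7.1400
beam 4: φ=90°, α=255°
  dir = (cos 255°, sin 255°) = (-0.2588, -0.9659); from cell (7,4)
  next x-line at t=1.2750, next y-line at t=0.5901; Δt_x=3.8637, Δt_y=1.0353
    y: enter (7,3) at t=0.5901
    x: enter (6,3) at t=1.2750
    y: enter (6,2) at t=1.6254 ← occupied
  → r_4 = 1.6254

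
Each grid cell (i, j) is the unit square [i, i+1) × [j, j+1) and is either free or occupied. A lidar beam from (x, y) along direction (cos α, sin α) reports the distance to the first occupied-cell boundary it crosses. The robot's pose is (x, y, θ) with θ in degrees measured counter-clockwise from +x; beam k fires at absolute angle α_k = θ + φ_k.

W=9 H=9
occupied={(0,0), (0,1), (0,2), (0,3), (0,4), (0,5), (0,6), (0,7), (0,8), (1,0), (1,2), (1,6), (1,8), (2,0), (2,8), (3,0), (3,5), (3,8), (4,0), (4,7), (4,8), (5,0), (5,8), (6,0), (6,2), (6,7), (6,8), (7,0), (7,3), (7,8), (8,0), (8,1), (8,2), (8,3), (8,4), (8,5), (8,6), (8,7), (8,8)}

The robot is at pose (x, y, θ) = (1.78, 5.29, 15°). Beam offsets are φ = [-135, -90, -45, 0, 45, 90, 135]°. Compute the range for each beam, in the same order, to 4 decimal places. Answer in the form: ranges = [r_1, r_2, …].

beam 1: φ=-135°, α=240°
  cosα=-0.5000 sinα=-0.8660 | (1,5) | tMaxX 1.5600 tMaxY 0.3349 | tΔX 2.0000 tΔY 1.1547
    t=0.3349 [y] (1,4)
    t=1.4896 [y] (1,3)
    t=1.5600 [x] (0,3) — stop
  → r_1 = 1.5600
beam 2: φ=-90°, α=285°
  cosα=0.2588 sinα=-0.9659 | (1,5) | tMaxX 0.8500 tMaxY 0.3002 | tΔX 3.8637 tΔY 1.0353
    t=0.3002 [y] (1,4)
    t=0.8500 [x] (2,4)
    t=1.3355 [y] (2,3)
    t=2.3708 [y] (2,2)
    t=3.4061 [y] (2,1)
    t=4.4413 [y] (2,0) — stop
  → r_2 = 4.4413
beam 3: φ=-45°, α=330°
  cosα=0.8660 sinα=-0.5000 | (1,5) | tMaxX 0.2540 tMaxY 0.5800 | tΔX 1.1547 tΔY 2.0000
    t=0.2540 [x] (2,5)
    t=0.5800 [y] (2,4)
    t=1.4087 [x] (3,4)
    t=2.5634 [x] (4,4)
    t=2.5800 [y] (4,3)
    t=3.7181 [x] (5,3)
    t=4.5800 [y] (5,2)
    t=4.8728 [x] (6,2) — stop
  → r_3 = 4.8728
beam 4: φ=0°, α=15°
  cosα=0.9659 sinα=0.2588 | (1,5) | tMaxX 0.2278 tMaxY 2.7432 | tΔX 1.0353 tΔY 3.8637
    t=0.2278 [x] (2,5)
    t=1.2630 [x] (3,5) — stop
  → r_4 = 1.2630
beam 5: φ=45°, α=60°
  cosα=0.5000 sinα=0.8660 | (1,5) | tMaxX 0.4400 tMaxY 0.8198 | tΔX 2.0000 tΔY 1.1547
    t=0.4400 [x] (2,5)
    t=0.8198 [y] (2,6)
    t=1.9745 [y] (2,7)
    t=2.4400 [x] (3,7)
    t=3.1292 [y] (3,8) — stop
  → r_5 = 3.1292
beam 6: φ=90°, α=105°
  cosα=-0.2588 sinα=0.9659 | (1,5) | tMaxX 3.0137 tMaxY 0.7350 | tΔX 3.8637 tΔY 1.0353
    t=0.7350 [y] (1,6) — stop
  → r_6 = 0.7350
beam 7: φ=135°, α=150°
  cosα=-0.8660 sinα=0.5000 | (1,5) | tMaxX 0.9007 tMaxY 1.4200 | tΔX 1.1547 tΔY 2.0000
    t=0.9007 [x] (0,5) — stop
  → r_7 = 0.9007

ranges = [1.5600, 4.4413, 4.8728, 1.2630, 3.1292, 0.7350, 0.9007]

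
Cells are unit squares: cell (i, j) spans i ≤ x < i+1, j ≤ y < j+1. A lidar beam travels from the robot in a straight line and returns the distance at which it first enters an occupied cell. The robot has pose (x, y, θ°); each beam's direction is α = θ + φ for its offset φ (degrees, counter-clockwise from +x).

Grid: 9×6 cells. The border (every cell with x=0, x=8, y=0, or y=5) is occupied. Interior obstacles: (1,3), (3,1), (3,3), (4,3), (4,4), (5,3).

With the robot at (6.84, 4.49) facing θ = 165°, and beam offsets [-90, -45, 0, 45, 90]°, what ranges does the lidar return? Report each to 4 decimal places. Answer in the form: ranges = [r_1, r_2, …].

beam 1: φ=-90°, α=75°
  direction (0.2588, 0.9659); cell (6,4); t to first gridline: x 0.6182, y 0.5280 (then +3.8637 / +1.0353)
    (6,5) via y @ 0.5280  # hit
  → r_1 = 0.5280
beam 2: φ=-45°, α=120°
  direction (-0.5000, 0.8660); cell (6,4); t to first gridline: x 1.6800, y 0.5889 (then +2.0000 / +1.1547)
    (6,5) via y @ 0.5889  # hit
  → r_2 = 0.5889
beam 3: φ=0°, α=165°
  direction (-0.9659, 0.2588); cell (6,4); t to first gridline: x 0.8696, y 1.9705 (then +1.0353 / +3.8637)
    (5,4) via x @ 0.8696
    (4,4) via x @ 1.9049  # hit
  → r_3 = 1.9049
beam 4: φ=45°, α=210°
  direction (-0.8660, -0.5000); cell (6,4); t to first gridline: x 0.9699, y 0.9800 (then +1.1547 / +2.0000)
    (5,4) via x @ 0.9699
    (5,3) via y @ 0.9800  # hit
  → r_4 = 0.9800
beam 5: φ=90°, α=255°
  direction (-0.2588, -0.9659); cell (6,4); t to first gridline: x 3.2455, y 0.5073 (then +3.8637 / +1.0353)
    (6,3) via y @ 0.5073
    (6,2) via y @ 1.5426
    (6,1) via y @ 2.5778
    (5,1) via x @ 3.2455
    (5,0) via y @ 3.6131  # hit
  → r_5 = 3.6131

ranges = [0.5280, 0.5889, 1.9049, 0.9800, 3.6131]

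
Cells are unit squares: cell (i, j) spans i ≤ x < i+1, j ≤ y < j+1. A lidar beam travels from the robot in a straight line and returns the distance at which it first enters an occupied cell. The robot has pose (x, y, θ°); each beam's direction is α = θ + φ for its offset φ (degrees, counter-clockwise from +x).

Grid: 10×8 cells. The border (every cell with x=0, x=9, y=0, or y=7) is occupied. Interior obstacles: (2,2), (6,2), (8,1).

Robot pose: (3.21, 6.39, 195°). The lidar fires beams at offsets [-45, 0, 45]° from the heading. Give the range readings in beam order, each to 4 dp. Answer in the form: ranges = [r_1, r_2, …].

beam 1: φ=-45°, α=150°
  direction (-0.8660, 0.5000); cell (3,6); t to first gridline: x 0.2425, y 1.2200 (then +1.1547 / +2.0000)
    (2,6) via x @ 0.2425
    (2,7) via y @ 1.2200  # hit
  → r_1 = 1.2200
beam 2: φ=0°, α=195°
  direction (-0.9659, -0.2588); cell (3,6); t to first gridline: x 0.2174, y 1.5068 (then +1.0353 / +3.8637)
    (2,6) via x @ 0.2174
    (1,6) via x @ 1.2527
    (1,5) via y @ 1.5068
    (0,5) via x @ 2.2880  # hit
  → r_2 = 2.2880
beam 3: φ=45°, α=240°
  direction (-0.5000, -0.8660); cell (3,6); t to first gridline: x 0.4200, y 0.4503 (then +2.0000 / +1.1547)
    (2,6) via x @ 0.4200
    (2,5) via y @ 0.4503
    (2,4) via y @ 1.6050
    (1,4) via x @ 2.4200
    (1,3) via y @ 2.7597
    (1,2) via y @ 3.9144
    (0,2) via x @ 4.4200  # hit
  → r_3 = 4.4200

ranges = [1.2200, 2.2880, 4.4200]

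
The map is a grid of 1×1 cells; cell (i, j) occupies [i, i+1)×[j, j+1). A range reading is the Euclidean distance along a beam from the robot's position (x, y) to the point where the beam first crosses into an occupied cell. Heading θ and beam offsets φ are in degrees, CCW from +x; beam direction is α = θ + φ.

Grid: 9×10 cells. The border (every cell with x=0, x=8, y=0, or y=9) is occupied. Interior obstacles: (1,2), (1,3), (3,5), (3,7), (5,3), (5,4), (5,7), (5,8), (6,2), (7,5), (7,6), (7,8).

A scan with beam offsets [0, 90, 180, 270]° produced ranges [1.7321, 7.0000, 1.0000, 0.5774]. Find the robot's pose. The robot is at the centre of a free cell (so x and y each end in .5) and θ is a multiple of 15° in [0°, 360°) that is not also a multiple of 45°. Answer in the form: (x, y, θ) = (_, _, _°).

(x, y, θ) = (4.5, 1.5, 30°)

Enumerate (i+0.5, j+0.5, θ) over the 44 free cells and 16 admissible headings. For each, cast all 4 beams and compare to the given ranges.
  (4.5, 5.5, 240°): beam 1 = 5.1962 ≠ 1.7321 ✗
  (4.5, 2.5, 15°): beam 1 = 1.5529 ≠ 1.7321 ✗
  (4.5, 8.5, 150°): beam 1 = 1.0000 ≠ 1.7321 ✗
  (1.5, 1.5, 345°): beam 1 = 1.9319 ≠ 1.7321 ✗
  (2.5, 2.5, 255°): beam 1 = 1.5529 ≠ 1.7321 ✗
  …
  (4.5, 1.5, 30°): r_1=1.7321, r_2=7.0000, r_3=1.0000, r_4=0.5774 — all match ✓
Only this pose fits every beam.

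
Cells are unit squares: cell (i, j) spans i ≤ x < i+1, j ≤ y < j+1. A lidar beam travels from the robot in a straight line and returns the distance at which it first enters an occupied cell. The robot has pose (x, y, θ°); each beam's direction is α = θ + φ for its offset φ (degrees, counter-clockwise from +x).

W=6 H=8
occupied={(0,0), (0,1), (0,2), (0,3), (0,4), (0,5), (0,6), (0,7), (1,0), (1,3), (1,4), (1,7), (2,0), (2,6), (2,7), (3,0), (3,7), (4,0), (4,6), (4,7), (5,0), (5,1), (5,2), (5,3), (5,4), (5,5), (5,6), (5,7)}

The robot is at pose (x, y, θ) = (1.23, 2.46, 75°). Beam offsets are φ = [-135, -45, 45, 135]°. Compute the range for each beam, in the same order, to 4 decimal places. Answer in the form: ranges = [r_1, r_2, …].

beam 1: φ=-135°, α=300°
  cosα=0.5000 sinα=-0.8660 | (1,2) | tMaxX 1.5400 tMaxY 0.5312 | tΔX 2.0000 tΔY 1.1547
    t=0.5312 [y] (1,1)
    t=1.5400 [x] (2,1)
    t=1.6859 [y] (2,0) — stop
  → r_1 = 1.6859
beam 2: φ=-45°, α=30°
  cosα=0.8660 sinα=0.5000 | (1,2) | tMaxX 0.8891 tMaxY 1.0800 | tΔX 1.1547 tΔY 2.0000
    t=0.8891 [x] (2,2)
    t=1.0800 [y] (2,3)
    t=2.0438 [x] (3,3)
    t=3.0800 [y] (3,4)
    t=3.1985 [x] (4,4)
    t=4.3532 [x] (5,4) — stop
  → r_2 = 4.3532
beam 3: φ=45°, α=120°
  cosα=-0.5000 sinα=0.8660 | (1,2) | tMaxX 0.4600 tMaxY 0.6235 | tΔX 2.0000 tΔY 1.1547
    t=0.4600 [x] (0,2) — stop
  → r_3 = 0.4600
beam 4: φ=135°, α=210°
  cosα=-0.8660 sinα=-0.5000 | (1,2) | tMaxX 0.2656 tMaxY 0.9200 | tΔX 1.1547 tΔY 2.0000
    t=0.2656 [x] (0,2) — stop
  → r_4 = 0.2656

ranges = [1.6859, 4.3532, 0.4600, 0.2656]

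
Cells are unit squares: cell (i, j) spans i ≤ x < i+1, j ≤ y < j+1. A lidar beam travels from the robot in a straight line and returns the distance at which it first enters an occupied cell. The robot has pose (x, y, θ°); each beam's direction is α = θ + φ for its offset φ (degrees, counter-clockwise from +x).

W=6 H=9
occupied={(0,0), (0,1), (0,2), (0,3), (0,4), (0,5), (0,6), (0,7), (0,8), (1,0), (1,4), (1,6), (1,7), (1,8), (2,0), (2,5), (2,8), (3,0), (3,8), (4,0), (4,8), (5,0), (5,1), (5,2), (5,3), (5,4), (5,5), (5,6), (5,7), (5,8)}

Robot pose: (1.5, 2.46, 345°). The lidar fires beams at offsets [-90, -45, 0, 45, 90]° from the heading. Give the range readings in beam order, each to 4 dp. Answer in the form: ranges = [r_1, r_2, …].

beam 1: φ=-90°, α=255°
  d=(-0.2588,-0.9659)  start (1,2)  tX=1.9319 tY=0.4762  stride 1/|dx|=3.8637 1/|dy|=1.0353
    cross y-line → (1,1), t=0.4762
    cross y-line → (1,0), t=1.5115 (wall)
  → r_1 = 1.5115
beam 2: φ=-45°, α=300°
  d=(0.5000,-0.8660)  start (1,2)  tX=1.0000 tY=0.5312  stride 1/|dx|=2.0000 1/|dy|=1.1547
    cross y-line → (1,1), t=0.5312
    cross x-line → (2,1), t=1.0000
    cross y-line → (2,0), t=1.6859 (wall)
  → r_2 = 1.6859
beam 3: φ=0°, α=345°
  d=(0.9659,-0.2588)  start (1,2)  tX=0.5176 tY=1.7773  stride 1/|dx|=1.0353 1/|dy|=3.8637
    cross x-line → (2,2), t=0.5176
    cross x-line → (3,2), t=1.5529
    cross y-line → (3,1), t=1.7773
    cross x-line → (4,1), t=2.5882
    cross x-line → (5,1), t=3.6235 (wall)
  → r_3 = 3.6235
beam 4: φ=45°, α=30°
  d=(0.8660,0.5000)  start (1,2)  tX=0.5774 tY=1.0800  stride 1/|dx|=1.1547 1/|dy|=2.0000
    cross x-line → (2,2), t=0.5774
    cross y-line → (2,3), t=1.0800
    cross x-line → (3,3), t=1.7321
    cross x-line → (4,3), t=2.8868
    cross y-line → (4,4), t=3.0800
    cross x-line → (5,4), t=4.0415 (wall)
  → r_4 = 4.0415
beam 5: φ=90°, α=75°
  d=(0.2588,0.9659)  start (1,2)  tX=1.9319 tY=0.5590  stride 1/|dx|=3.8637 1/|dy|=1.0353
    cross y-line → (1,3), t=0.5590
    cross y-line → (1,4), t=1.5943 (wall)
  → r_5 = 1.5943

ranges = [1.5115, 1.6859, 3.6235, 4.0415, 1.5943]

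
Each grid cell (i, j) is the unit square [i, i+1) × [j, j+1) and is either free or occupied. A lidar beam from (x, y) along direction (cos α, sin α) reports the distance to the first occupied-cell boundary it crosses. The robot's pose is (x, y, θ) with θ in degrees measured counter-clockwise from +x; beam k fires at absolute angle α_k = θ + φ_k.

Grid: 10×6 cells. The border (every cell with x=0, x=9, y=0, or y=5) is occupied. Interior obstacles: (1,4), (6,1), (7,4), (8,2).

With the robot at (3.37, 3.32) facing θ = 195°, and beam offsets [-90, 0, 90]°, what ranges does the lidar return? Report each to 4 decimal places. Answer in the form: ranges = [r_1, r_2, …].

ranges = [1.7393, 2.4536, 2.4018]

beam 1: φ=-90°, α=105°
  d=(-0.2588,0.9659)  start (3,3)  tX=1.4296 tY=0.7040  stride 1/|dx|=3.8637 1/|dy|=1.0353
    cross y-line → (3,4), t=0.7040
    cross x-line → (2,4), t=1.4296
    cross y-line → (2,5), t=1.7393 (wall)
  → r_1 = 1.7393
beam 2: φ=0°, α=195°
  d=(-0.9659,-0.2588)  start (3,3)  tX=0.3831 tY=1.2364  stride 1/|dx|=1.0353 1/|dy|=3.8637
    cross x-line → (2,3), t=0.3831
    cross y-line → (2,2), t=1.2364
    cross x-line → (1,2), t=1.4183
    cross x-line → (0,2), t=2.4536 (wall)
  → r_2 = 2.4536
beam 3: φ=90°, α=285°
  d=(0.2588,-0.9659)  start (3,3)  tX=2.4341 tY=0.3313  stride 1/|dx|=3.8637 1/|dy|=1.0353
    cross y-line → (3,2), t=0.3313
    cross y-line → (3,1), t=1.3666
    cross y-line → (3,0), t=2.4018 (wall)
  → r_3 = 2.4018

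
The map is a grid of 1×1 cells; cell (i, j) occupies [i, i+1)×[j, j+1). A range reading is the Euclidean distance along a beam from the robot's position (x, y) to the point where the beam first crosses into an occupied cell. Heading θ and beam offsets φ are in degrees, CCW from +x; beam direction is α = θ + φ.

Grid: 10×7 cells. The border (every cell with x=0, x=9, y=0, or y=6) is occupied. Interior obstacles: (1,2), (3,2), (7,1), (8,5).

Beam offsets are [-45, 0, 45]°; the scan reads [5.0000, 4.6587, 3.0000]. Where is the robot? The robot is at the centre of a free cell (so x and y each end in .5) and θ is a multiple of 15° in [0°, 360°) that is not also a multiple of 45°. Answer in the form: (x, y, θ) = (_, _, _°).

The pose lattice has 36·16 = 576 candidates. Test each by forward raycasting.
  (2.5, 2.5, 330°): beam 1 = 1.5529 ≠ 5.0000 ✗
  (1.5, 5.5, 285°): beam 1 = 1.0000 ≠ 5.0000 ✗
  (3.5, 1.5, 300°): beam 1 = 0.5176 ≠ 5.0000 ✗
  (5.5, 5.5, 300°): beam 1 = 4.6587 ≠ 5.0000 ✗
  …
  (7.5, 5.5, 255°): r_1=5.0000, r_2=4.6587, r_3=3.0000 — all match ✓
Only this pose fits every beam.

(x, y, θ) = (7.5, 5.5, 255°)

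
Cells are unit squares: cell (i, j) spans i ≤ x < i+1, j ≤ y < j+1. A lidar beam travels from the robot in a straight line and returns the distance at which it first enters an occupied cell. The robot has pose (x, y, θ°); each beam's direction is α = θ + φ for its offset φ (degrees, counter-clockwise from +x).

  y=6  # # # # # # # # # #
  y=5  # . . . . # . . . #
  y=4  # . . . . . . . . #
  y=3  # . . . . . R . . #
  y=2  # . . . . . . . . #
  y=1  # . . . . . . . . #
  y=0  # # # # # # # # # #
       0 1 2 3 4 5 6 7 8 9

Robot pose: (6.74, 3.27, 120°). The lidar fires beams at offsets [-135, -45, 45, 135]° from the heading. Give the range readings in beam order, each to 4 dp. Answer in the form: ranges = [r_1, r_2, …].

beam 1: φ=-135°, α=345°
  cosα=0.9659 sinα=-0.2588 | (6,3) | tMaxX 0.2692 tMaxY 1.0432 | tΔX 1.0353 tΔY 3.8637
    t=0.2692 [x] (7,3)
    t=1.0432 [y] (7,2)
    t=1.3044 [x] (8,2)
    t=2.3397 [x] (9,2) — stop
  → r_1 = 2.3397
beam 2: φ=-45°, α=75°
  cosα=0.2588 sinα=0.9659 | (6,3) | tMaxX 1.0046 tMaxY 0.7558 | tΔX 3.8637 tΔY 1.0353
    t=0.7558 [y] (6,4)
    t=1.0046 [x] (7,4)
    t=1.7910 [y] (7,5)
    t=2.8263 [y] (7,6) — stop
  → r_2 = 2.8263
beam 3: φ=45°, α=165°
  cosα=-0.9659 sinα=0.2588 | (6,3) | tMaxX 0.7661 tMaxY 2.8205 | tΔX 1.0353 tΔY 3.8637
    t=0.7661 [x] (5,3)
    t=1.8014 [x] (4,3)
    t=2.8205 [y] (4,4)
    t=2.8367 [x] (3,4)
    t=3.8719 [x] (2,4)
    t=4.9072 [x] (1,4)
    t=5.9425 [x] (0,4) — stop
  → r_3 = 5.9425
beam 4: φ=135°, α=255°
  cosα=-0.2588 sinα=-0.9659 | (6,3) | tMaxX 2.8591 tMaxY 0.2795 | tΔX 3.8637 tΔY 1.0353
    t=0.2795 [y] (6,2)
    t=1.3148 [y] (6,1)
    t=2.3501 [y] (6,0) — stop
  → r_4 = 2.3501

ranges = [2.3397, 2.8263, 5.9425, 2.3501]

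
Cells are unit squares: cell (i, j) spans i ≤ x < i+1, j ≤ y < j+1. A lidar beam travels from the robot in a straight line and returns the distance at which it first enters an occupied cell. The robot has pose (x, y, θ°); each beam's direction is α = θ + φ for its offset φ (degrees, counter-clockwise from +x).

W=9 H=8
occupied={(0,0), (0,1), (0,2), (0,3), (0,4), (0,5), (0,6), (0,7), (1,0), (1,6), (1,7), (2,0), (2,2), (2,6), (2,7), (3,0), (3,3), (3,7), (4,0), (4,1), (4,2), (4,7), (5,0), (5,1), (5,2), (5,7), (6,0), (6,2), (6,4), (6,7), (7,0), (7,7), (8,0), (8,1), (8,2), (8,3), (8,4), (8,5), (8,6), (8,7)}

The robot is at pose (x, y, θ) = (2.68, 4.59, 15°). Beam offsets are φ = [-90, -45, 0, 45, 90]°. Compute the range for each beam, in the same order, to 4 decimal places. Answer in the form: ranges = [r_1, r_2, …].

ranges = [1.2364, 1.1800, 5.5077, 2.7828, 1.4597]

beam 1: φ=-90°, α=285°
  dir = (cos 285°, sin 285°) = (0.2588, -0.9659); from cell (2,4)
  next x-line at t=1.2364, next y-line at t=0.6108; Δt_x=3.8637, Δt_y=1.0353
    y: enter (2,3) at t=0.6108
    x: enter (3,3) at t=1.2364 ← occupied
  → r_1 = 1.2364
beam 2: φ=-45°, α=330°
  dir = (cos 330°, sin 330°) = (0.8660, -0.5000); from cell (2,4)
  next x-line at t=0.3695, next y-line at t=1.1800; Δt_x=1.1547, Δt_y=2.0000
    x: enter (3,4) at t=0.3695
    y: enter (3,3) at t=1.1800 ← occupied
  → r_2 = 1.1800
beam 3: φ=0°, α=15°
  dir = (cos 15°, sin 15°) = (0.9659, 0.2588); from cell (2,4)
  next x-line at t=0.3313, next y-line at t=1.5841; Δt_x=1.0353, Δt_y=3.8637
    x: enter (3,4) at t=0.3313
    x: enter (4,4) at t=1.3666
    y: enter (4,5) at t=1.5841
    x: enter (5,5) at t=2.4018
    x: enter (6,5) at t=3.4371
    x: enter (7,5) at t=4.4724
    y: enter (7,6) at t=5.4478
    x: enter (8,6) at t=5.5077 ← occupied
  → r_3 = 5.5077
beam 4: φ=45°, α=60°
  dir = (cos 60°, sin 60°) = (0.5000, 0.8660); from cell (2,4)
  next x-line at t=0.6400, next y-line at t=0.4734; Δt_x=2.0000, Δt_y=1.1547
    y: enter (2,5) at t=0.4734
    x: enter (3,5) at t=0.6400
    y: enter (3,6) at t=1.6281
    x: enter (4,6) at t=2.6400
    y: enter (4,7) at t=2.7828 ← occupied
  → r_4 = 2.7828
beam 5: φ=90°, α=105°
  dir = (cos 105°, sin 105°) = (-0.2588, 0.9659); from cell (2,4)
  next x-line at t=2.6273, next y-line at t=0.4245; Δt_x=3.8637, Δt_y=1.0353
    y: enter (2,5) at t=0.4245
    y: enter (2,6) at t=1.4597 ← occupied
  → r_5 = 1.4597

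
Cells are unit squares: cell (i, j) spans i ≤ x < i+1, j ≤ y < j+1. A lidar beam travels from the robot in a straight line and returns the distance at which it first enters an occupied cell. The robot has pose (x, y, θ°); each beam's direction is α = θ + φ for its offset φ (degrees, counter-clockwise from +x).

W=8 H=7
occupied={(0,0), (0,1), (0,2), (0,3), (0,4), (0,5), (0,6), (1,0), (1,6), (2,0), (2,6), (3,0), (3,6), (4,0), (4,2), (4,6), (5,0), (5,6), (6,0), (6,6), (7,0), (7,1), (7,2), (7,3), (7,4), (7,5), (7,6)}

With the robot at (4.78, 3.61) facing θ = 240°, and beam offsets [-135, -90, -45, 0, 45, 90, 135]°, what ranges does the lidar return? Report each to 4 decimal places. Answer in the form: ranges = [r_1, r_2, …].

beam 1: φ=-135°, α=105°
  d=(-0.2588,0.9659)  start (4,3)  tX=3.0137 tY=0.4038  stride 1/|dx|=3.8637 1/|dy|=1.0353
    cross y-line → (4,4), t=0.4038
    cross y-line → (4,5), t=1.4390
    cross y-line → (4,6), t=2.4743 (wall)
  → r_1 = 2.4743
beam 2: φ=-90°, α=150°
  d=(-0.8660,0.5000)  start (4,3)  tX=0.9007 tY=0.7800  stride 1/|dx|=1.1547 1/|dy|=2.0000
    cross y-line → (4,4), t=0.7800
    cross x-line → (3,4), t=0.9007
    cross x-line → (2,4), t=2.0554
    cross y-line → (2,5), t=2.7800
    cross x-line → (1,5), t=3.2101
    cross x-line → (0,5), t=4.3648 (wall)
  → r_2 = 4.3648
beam 3: φ=-45°, α=195°
  d=(-0.9659,-0.2588)  start (4,3)  tX=0.8075 tY=2.3569  stride 1/|dx|=1.0353 1/|dy|=3.8637
    cross x-line → (3,3), t=0.8075
    cross x-line → (2,3), t=1.8428
    cross y-line → (2,2), t=2.3569
    cross x-line → (1,2), t=2.8781
    cross x-line → (0,2), t=3.9133 (wall)
  → r_3 = 3.9133
beam 4: φ=0°, α=240°
  d=(-0.5000,-0.8660)  start (4,3)  tX=1.5600 tY=0.7044  stride 1/|dx|=2.0000 1/|dy|=1.1547
    cross y-line → (4,2), t=0.7044 (wall)
  → r_4 = 0.7044
beam 5: φ=45°, α=285°
  d=(0.2588,-0.9659)  start (4,3)  tX=0.8500 tY=0.6315  stride 1/|dx|=3.8637 1/|dy|=1.0353
    cross y-line → (4,2), t=0.6315 (wall)
  → r_5 = 0.6315
beam 6: φ=90°, α=330°
  d=(0.8660,-0.5000)  start (4,3)  tX=0.2540 tY=1.2200  stride 1/|dx|=1.1547 1/|dy|=2.0000
    cross x-line → (5,3), t=0.2540
    cross y-line → (5,2), t=1.2200
    cross x-line → (6,2), t=1.4087
    cross x-line → (7,2), t=2.5634 (wall)
  → r_6 = 2.5634
beam 7: φ=135°, α=15°
  d=(0.9659,0.2588)  start (4,3)  tX=0.2278 tY=1.5068  stride 1/|dx|=1.0353 1/|dy|=3.8637
    cross x-line → (5,3), t=0.2278
    cross x-line → (6,3), t=1.2630
    cross y-line → (6,4), t=1.5068
    cross x-line → (7,4), t=2.2983 (wall)
  → r_7 = 2.2983

ranges = [2.4743, 4.3648, 3.9133, 0.7044, 0.6315, 2.5634, 2.2983]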